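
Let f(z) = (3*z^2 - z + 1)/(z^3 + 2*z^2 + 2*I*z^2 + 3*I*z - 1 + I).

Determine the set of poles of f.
The singularities of f are the zeros of the denominator. Factoring,
  z^3 + 2*z^2 + 2*I*z^2 + 3*I*z - 1 + I = (z + 1)*(z + 1 + I)*(z + I)
so the candidates are z = -1, z = -1 - I, z = -I.

Check the numerator P(z) = 3*z^2 - z + 1 at each one:
  P(-1) = 5 ≠ 0, so z = -1 is a (simple) pole.
  P(-1 - I) = 2 + 7*I ≠ 0, so z = -1 - I is a (simple) pole.
  P(-I) = -2 + I ≠ 0, so z = -I is a (simple) pole.

Poles of f: {-1 - I, -1, -I}

Final answer: {-1 - I, -1, -I}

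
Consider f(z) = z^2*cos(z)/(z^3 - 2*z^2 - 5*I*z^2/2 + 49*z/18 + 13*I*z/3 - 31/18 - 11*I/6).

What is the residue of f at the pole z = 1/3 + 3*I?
Write f(z) = P(z)/Q(z) with P(z) = z^2*cos(z) and Q(z) = z^3 - 2*z^2 - 5*I*z^2/2 + 49*z/18 + 13*I*z/3 - 31/18 - 11*I/6.
The denominator factors as Q(z) = (z - 1/3 - 3*I)*(z - 1)*(z - 2/3 + I/2), so z = 1/3 + 3*I is a simple zero of Q and P is analytic there; z = 1/3 + 3*I is therefore a simple pole and
  Res(f, z₀) = P(z₀)/Q'(z₀).

Q'(z) = 3*z^2 - 4*z - 5*I*z + 49/18 + 13*I/3, so Q'(1/3 + 3*I) = -185/18 - 10*I/3.
P(1/3 + 3*I) = (-80/9 + 2*I)*cos(1/3 + 3*I).

Res(f, 1/3 + 3*I) = ((-80/9 + 2*I)*cos(1/3 + 3*I))/(-185/18 - 10*I/3) = (5488/7565 - 3252*I/7565)*cos(1/3 + 3*I)

Final answer: (5488/7565 - 3252*I/7565)*cos(1/3 + 3*I)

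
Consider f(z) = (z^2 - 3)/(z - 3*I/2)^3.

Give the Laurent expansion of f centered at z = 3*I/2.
Put w = z - (3*I/2), i.e. z = w + 3*I/2. The denominator is w^3, so it suffices to rewrite the numerator in powers of w.

P(z) = z^2 - 3
P(w + 3*I/2) = -21/4 + 3*I*w + w^2

Dividing each term by w^3:
  f = -21/(4*w^3) + 3*I/w^2 + 1/w

Substituting back w = z - 3*I/2:
  f(z) = -21/(4*(z - 3*I/2)^3) + 3*I/(z - 3*I/2)^2 + 1/(z - 3*I/2)

The series is finite because the numerator is a polynomial; the negative powers form the principal part, and the coefficient of 1/(z - 3*I/2) gives Res(f, 3*I/2) = 1.

Final answer: -21/(4*(z - 3*I/2)^3) + 3*I/(z - 3*I/2)^2 + 1/(z - 3*I/2)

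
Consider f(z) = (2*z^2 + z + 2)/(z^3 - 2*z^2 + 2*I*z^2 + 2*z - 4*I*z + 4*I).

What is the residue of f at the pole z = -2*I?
1/5 + 7*I/5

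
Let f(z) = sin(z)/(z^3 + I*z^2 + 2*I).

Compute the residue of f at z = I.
-I*sinh(1)/5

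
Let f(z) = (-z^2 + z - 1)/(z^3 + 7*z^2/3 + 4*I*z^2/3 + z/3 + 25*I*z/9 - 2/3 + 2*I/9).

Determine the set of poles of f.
The singularities of f are the zeros of the denominator. Factoring,
  z^3 + 7*z^2/3 + 4*I*z^2/3 + z/3 + 25*I*z/9 - 2/3 + 2*I/9 = (z + I/3)*(z + 2)*(z + 1/3 + I)
so the candidates are z = -I/3, z = -2, z = -1/3 - I.

Check the numerator P(z) = -z^2 + z - 1 at each one:
  P(-I/3) = -8/9 - I/3 ≠ 0, so z = -I/3 is a (simple) pole.
  P(-2) = -7 ≠ 0, so z = -2 is a (simple) pole.
  P(-1/3 - I) = -4/9 - 5*I/3 ≠ 0, so z = -1/3 - I is a (simple) pole.

Poles of f: {-2, -1/3 - I, -I/3}

Final answer: {-2, -1/3 - I, -I/3}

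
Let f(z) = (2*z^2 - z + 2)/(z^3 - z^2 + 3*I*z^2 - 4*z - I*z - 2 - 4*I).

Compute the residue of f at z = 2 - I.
Write f(z) = P(z)/Q(z) with P(z) = 2*z^2 - z + 2 and Q(z) = z^3 - z^2 + 3*I*z^2 - 4*z - I*z - 2 - 4*I.
The denominator factors as Q(z) = (z + 2*I)*(z - 2 + I)*(z + 1), so z = 2 - I is a simple zero of Q and P is analytic there; z = 2 - I is therefore a simple pole and
  Res(f, z₀) = P(z₀)/Q'(z₀).

Q'(z) = 3*z^2 - 2*z + 6*I*z - 4 - I, so Q'(2 - I) = 7 + I.
P(2 - I) = 6 - 7*I.

Res(f, 2 - I) = (6 - 7*I)/(7 + I) = 7/10 - 11*I/10

Final answer: 7/10 - 11*I/10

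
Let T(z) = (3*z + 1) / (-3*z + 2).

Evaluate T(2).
-7/4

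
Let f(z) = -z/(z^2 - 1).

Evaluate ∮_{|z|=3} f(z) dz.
-2*I*pi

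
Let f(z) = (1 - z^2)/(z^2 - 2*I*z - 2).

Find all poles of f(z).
{-1 + I, 1 + I}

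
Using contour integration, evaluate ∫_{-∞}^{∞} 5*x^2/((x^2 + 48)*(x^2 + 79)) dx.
Let f(z) = 5*z^2/((z^2 + 48)*(z^2 + 79)). The denominator has no real zeros and deg Q - deg P = 2 ≥ 2, so the integral of f over the upper semicircle |z| = R tends to 0 as R → ∞. Closing the contour in the upper half-plane,
  ∫_{-∞}^{∞} f(x) dx = 2πi · Σ Res(f, z_k)  over the poles with Im z_k > 0.

Zeros of the denominator: z^2 + 48 = 0 gives z = ±4*sqrt(3)*I; z^2 + 79 = 0 gives z = ±sqrt(79)*I.
Upper half-plane: z = 4*sqrt(3)*I, z = sqrt(79)*I (simple).

Each pole is a simple zero of Q(z) = z^4 + 127*z^2 + 3792, so Res(f, z₀) = P(z₀)/Q'(z₀) with P(z) = 5*z^2, Q'(z) = 4*z^3 + 254*z:
  Res(f, 4*sqrt(3)*I) = (-240)/(248*sqrt(3)*I) = 10*sqrt(3)*I/31
  Res(f, sqrt(79)*I) = (-395)/(-62*sqrt(79)*I) = -5*sqrt(79)*I/62

Sum of residues: 5*I*(-sqrt(79) + 4*sqrt(3))/62
∫_{-∞}^{∞} f(x) dx = 2πi · (5*I*(-sqrt(79) + 4*sqrt(3))/62) = 5*pi*(-4*sqrt(3) + sqrt(79))/31

Final answer: 5*pi*(-4*sqrt(3) + sqrt(79))/31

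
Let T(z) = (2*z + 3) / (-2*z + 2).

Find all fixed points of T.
T(z) = z means 2*z + 3 = z*(-2*z + 2), i.e.
  -2*z^2 - 3 = 0.
Discriminant: (0)^2 - 4*(-2)*(-3) = -24, so the roots are complex conjugates.
  z = (0 ± I*sqrt(24))/(2*(-2))
Fixed points: {-sqrt(6)*I/2, sqrt(6)*I/2}

Final answer: {-sqrt(6)*I/2, sqrt(6)*I/2}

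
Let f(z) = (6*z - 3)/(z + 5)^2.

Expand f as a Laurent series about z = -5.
Put w = z - (-5), i.e. z = w - 5. The denominator is w^2, so it suffices to rewrite the numerator in powers of w.

P(z) = 6*z - 3
P(w - 5) = -33 + 6*w

Dividing each term by w^2:
  f = -33/w^2 + 6/w

Substituting back w = z + 5:
  f(z) = -33/(z + 5)^2 + 6/(z + 5)

The series is finite because the numerator is a polynomial; the negative powers form the principal part, and the coefficient of 1/(z + 5) gives Res(f, -5) = 6.

Final answer: -33/(z + 5)^2 + 6/(z + 5)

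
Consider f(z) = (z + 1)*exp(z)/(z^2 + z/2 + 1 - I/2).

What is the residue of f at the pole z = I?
(10/17 - 6*I/17)*exp(I)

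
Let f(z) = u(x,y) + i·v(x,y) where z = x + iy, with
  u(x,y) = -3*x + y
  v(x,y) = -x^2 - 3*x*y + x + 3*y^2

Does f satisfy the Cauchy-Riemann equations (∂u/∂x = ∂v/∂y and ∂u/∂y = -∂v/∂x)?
∂u/∂x = -3
∂v/∂y = -3*x + 6*y
∂u/∂y = 1
∂v/∂x = -2*x - 3*y + 1
∂u/∂x ≠ ∂v/∂y and ∂u/∂y ≠ -∂v/∂x; the Cauchy-Riemann equations are not satisfied, so f is not analytic.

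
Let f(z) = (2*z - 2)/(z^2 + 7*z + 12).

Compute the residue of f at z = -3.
-8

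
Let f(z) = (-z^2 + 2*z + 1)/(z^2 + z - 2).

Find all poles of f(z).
The singularities of f are the zeros of the denominator. Factoring,
  z^2 + z - 2 = (z + 2)*(z - 1)
so the candidates are z = -2, z = 1.

Check the numerator P(z) = -z^2 + 2*z + 1 at each one:
  P(-2) = -7 ≠ 0, so z = -2 is a (simple) pole.
  P(1) = 2 ≠ 0, so z = 1 is a (simple) pole.

Poles of f: {-2, 1}

Final answer: {-2, 1}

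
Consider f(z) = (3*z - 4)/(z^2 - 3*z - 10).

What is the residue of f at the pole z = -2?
Write f(z) = P(z)/Q(z) with P(z) = 3*z - 4 and Q(z) = z^2 - 3*z - 10.
The denominator factors as Q(z) = (z - 5)*(z + 2), so z = -2 is a simple zero of Q and P is analytic there; z = -2 is therefore a simple pole and
  Res(f, z₀) = P(z₀)/Q'(z₀).

Q'(z) = 2*z - 3, so Q'(-2) = -7.
P(-2) = -10.

Res(f, -2) = (-10)/(-7) = 10/7

Final answer: 10/7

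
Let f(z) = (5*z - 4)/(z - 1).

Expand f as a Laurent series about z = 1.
Put w = z - (1), i.e. z = w + 1. The denominator is w, so it suffices to rewrite the numerator in powers of w.

P(z) = 5*z - 4
P(w + 1) = 1 + 5*w

Dividing each term by w:
  f = 1/w + 5

Substituting back w = z - 1:
  f(z) = 1/(z - 1) + 5

The series is finite because the numerator is a polynomial; the negative powers form the principal part, and the coefficient of 1/(z - 1) gives Res(f, 1) = 1.

Final answer: 1/(z - 1) + 5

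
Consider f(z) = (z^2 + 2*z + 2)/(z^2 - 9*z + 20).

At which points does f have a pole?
The singularities of f are the zeros of the denominator. Factoring,
  z^2 - 9*z + 20 = (z - 5)*(z - 4)
so the candidates are z = 5, z = 4.

Check the numerator P(z) = z^2 + 2*z + 2 at each one:
  P(5) = 37 ≠ 0, so z = 5 is a (simple) pole.
  P(4) = 26 ≠ 0, so z = 4 is a (simple) pole.

Poles of f: {4, 5}

Final answer: {4, 5}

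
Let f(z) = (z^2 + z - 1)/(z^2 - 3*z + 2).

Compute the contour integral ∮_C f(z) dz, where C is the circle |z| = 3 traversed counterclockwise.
8*I*pi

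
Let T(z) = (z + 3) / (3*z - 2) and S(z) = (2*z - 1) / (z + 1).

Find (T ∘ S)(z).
(T ∘ S)(z) = T(S(z)) = ((1)*S(z) + (3))/((3)*S(z) + (-2)). Multiply numerator and denominator by z + 1:
  numerator:   (1)*(2*z - 1) + (3)*(z + 1) = 5*z + 2
  denominator: (3)*(2*z - 1) + (-2)*(z + 1) = 4*z - 5
(T ∘ S)(z) = (5*z + 2)/(4*z - 5)

Final answer: (5*z + 2)/(4*z - 5)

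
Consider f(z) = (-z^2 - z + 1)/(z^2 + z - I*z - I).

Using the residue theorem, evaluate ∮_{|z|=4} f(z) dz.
2*pi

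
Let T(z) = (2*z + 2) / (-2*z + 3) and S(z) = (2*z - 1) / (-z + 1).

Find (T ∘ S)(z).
(T ∘ S)(z) = T(S(z)) = ((2)*S(z) + (2))/((-2)*S(z) + (3)). Multiply numerator and denominator by -z + 1:
  numerator:   (2)*(2*z - 1) + (2)*(-z + 1) = 2*z
  denominator: (-2)*(2*z - 1) + (3)*(-z + 1) = -7*z + 5
(T ∘ S)(z) = 2*z/(-7*z + 5) = -2*z/(7*z - 5)

Final answer: -2*z/(7*z - 5)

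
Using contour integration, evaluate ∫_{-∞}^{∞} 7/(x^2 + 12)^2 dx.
Let f(z) = 7/(z^2 + 12)^2. The denominator has no real zeros and deg Q - deg P = 4 ≥ 2, so the integral of f over the upper semicircle |z| = R tends to 0 as R → ∞. Closing the contour in the upper half-plane,
  ∫_{-∞}^{∞} f(x) dx = 2πi · Σ Res(f, z_k)  over the poles with Im z_k > 0.

Zeros of the denominator: z^2 + 12 = 0 gives z = ±2*sqrt(3)*I.
Upper half-plane: z = 2*sqrt(3)*I (a pole of order 2).

Write f(z) = g(z)/(z - 2*sqrt(3)*I)^2 with g(z) = 7/(z + 2*sqrt(3)*I)^2. For a double pole, Res(f, z₀) = g'(z₀):
  g'(z) = -14/(z + 2*sqrt(3)*I)^3
  Res(f, 2*sqrt(3)*I) = g'(2*sqrt(3)*I) = -7*sqrt(3)*I/288

∫_{-∞}^{∞} f(x) dx = 2πi · (-7*sqrt(3)*I/288) = 7*sqrt(3)*pi/144

Final answer: 7*sqrt(3)*pi/144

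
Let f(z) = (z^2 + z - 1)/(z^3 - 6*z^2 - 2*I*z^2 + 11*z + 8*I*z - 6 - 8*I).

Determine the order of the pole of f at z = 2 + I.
2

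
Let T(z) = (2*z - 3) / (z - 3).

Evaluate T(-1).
5/4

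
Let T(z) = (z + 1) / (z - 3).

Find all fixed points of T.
T(z) = z means z + 1 = z*(z - 3), i.e.
  z^2 - 4*z - 1 = 0.
Discriminant: (-4)^2 - 4*(1)*(-1) = 20, so the roots are real.
  z = (4 ± sqrt(20))/(2*(1))
Fixed points: {2 - sqrt(5), 2 + sqrt(5)}

Final answer: {2 - sqrt(5), 2 + sqrt(5)}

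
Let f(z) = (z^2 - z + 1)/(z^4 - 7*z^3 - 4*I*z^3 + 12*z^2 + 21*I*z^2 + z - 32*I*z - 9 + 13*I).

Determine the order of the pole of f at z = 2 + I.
Factor the denominator:
  z^4 - 7*z^3 - 4*I*z^3 + 12*z^2 + 21*I*z^2 + z - 32*I*z - 9 + 13*I = (z - 2 - I)^3*(z - 1 - I)

The numerator P(z) = z^2 - z + 1 has P(2 + I) = 2 + 3*I ≠ 0, so no factor of (z - 2 - I) cancels.
Near z = 2 + I we can therefore write f(z) = g(z)/(z - 2 - I)^3 with g analytic at 2 + I and g(2 + I) ≠ 0 (g is the numerator divided by the remaining denominator factors).

Hence z = 2 + I is a pole of order 3.

Final answer: 3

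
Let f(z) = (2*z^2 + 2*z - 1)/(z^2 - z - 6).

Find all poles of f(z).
The singularities of f are the zeros of the denominator. Factoring,
  z^2 - z - 6 = (z + 2)*(z - 3)
so the candidates are z = -2, z = 3.

Check the numerator P(z) = 2*z^2 + 2*z - 1 at each one:
  P(-2) = 3 ≠ 0, so z = -2 is a (simple) pole.
  P(3) = 23 ≠ 0, so z = 3 is a (simple) pole.

Poles of f: {-2, 3}

Final answer: {-2, 3}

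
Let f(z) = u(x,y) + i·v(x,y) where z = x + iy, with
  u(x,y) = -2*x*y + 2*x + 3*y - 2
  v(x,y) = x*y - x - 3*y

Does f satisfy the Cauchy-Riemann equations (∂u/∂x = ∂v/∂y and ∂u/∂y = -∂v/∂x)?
∂u/∂x = 2 - 2*y
∂v/∂y = x - 3
∂u/∂y = 3 - 2*x
∂v/∂x = y - 1
∂u/∂x ≠ ∂v/∂y and ∂u/∂y ≠ -∂v/∂x; the Cauchy-Riemann equations are not satisfied, so f is not analytic.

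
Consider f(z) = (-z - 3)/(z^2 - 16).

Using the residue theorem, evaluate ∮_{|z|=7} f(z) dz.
-2*I*pi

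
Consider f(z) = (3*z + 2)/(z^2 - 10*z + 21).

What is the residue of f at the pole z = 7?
Write f(z) = P(z)/Q(z) with P(z) = 3*z + 2 and Q(z) = z^2 - 10*z + 21.
The denominator factors as Q(z) = (z - 7)*(z - 3), so z = 7 is a simple zero of Q and P is analytic there; z = 7 is therefore a simple pole and
  Res(f, z₀) = P(z₀)/Q'(z₀).

Q'(z) = 2*z - 10, so Q'(7) = 4.
P(7) = 23.

Res(f, 7) = (23)/(4) = 23/4

Final answer: 23/4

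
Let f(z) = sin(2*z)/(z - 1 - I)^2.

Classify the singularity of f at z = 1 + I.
pole of order 2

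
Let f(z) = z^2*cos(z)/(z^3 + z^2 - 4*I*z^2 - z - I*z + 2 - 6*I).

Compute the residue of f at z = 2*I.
Write f(z) = P(z)/Q(z) with P(z) = z^2*cos(z) and Q(z) = z^3 + z^2 - 4*I*z^2 - z - I*z + 2 - 6*I.
The denominator factors as Q(z) = (z + I)*(z - 2*I)*(z + 1 - 3*I), so z = 2*I is a simple zero of Q and P is analytic there; z = 2*I is therefore a simple pole and
  Res(f, z₀) = P(z₀)/Q'(z₀).

Q'(z) = 3*z^2 + 2*z - 8*I*z - 1 - I, so Q'(2*I) = 3 + 3*I.
P(2*I) = -4*cosh(2).

Res(f, 2*I) = (-4*cosh(2))/(3 + 3*I) = (-2/3 + 2*I/3)*cosh(2)

Final answer: (-2/3 + 2*I/3)*cosh(2)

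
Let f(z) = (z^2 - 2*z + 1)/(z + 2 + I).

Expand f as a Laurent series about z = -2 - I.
Put w = z - (-2 - I), i.e. z = w - 2 - I. The denominator is w, so it suffices to rewrite the numerator in powers of w.

P(z) = z^2 - 2*z + 1
P(w - 2 - I) = 8 + 6*I + (-6 - 2*I)*w + w^2

Dividing each term by w:
  f = (8 + 6*I)/w - 6 - 2*I + w

Substituting back w = z + 2 + I:
  f(z) = (8 + 6*I)/(z + 2 + I) - 6 - 2*I + (z + 2 + I)

The series is finite because the numerator is a polynomial; the negative powers form the principal part, and the coefficient of 1/(z + 2 + I) gives Res(f, -2 - I) = 8 + 6*I.

Final answer: (8 + 6*I)/(z + 2 + I) - 6 - 2*I + (z + 2 + I)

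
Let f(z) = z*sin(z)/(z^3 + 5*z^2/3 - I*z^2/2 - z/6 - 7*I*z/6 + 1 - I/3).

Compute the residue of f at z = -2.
(186/493 - 30*I/493)*sin(2)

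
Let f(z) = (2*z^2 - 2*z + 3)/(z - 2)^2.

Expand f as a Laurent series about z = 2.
Put w = z - (2), i.e. z = w + 2. The denominator is w^2, so it suffices to rewrite the numerator in powers of w.

P(z) = 2*z^2 - 2*z + 3
P(w + 2) = 7 + 6*w + 2*w^2

Dividing each term by w^2:
  f = 7/w^2 + 6/w + 2

Substituting back w = z - 2:
  f(z) = 7/(z - 2)^2 + 6/(z - 2) + 2

The series is finite because the numerator is a polynomial; the negative powers form the principal part, and the coefficient of 1/(z - 2) gives Res(f, 2) = 6.

Final answer: 7/(z - 2)^2 + 6/(z - 2) + 2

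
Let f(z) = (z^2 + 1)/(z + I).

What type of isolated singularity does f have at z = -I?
The numerator vanishes at z = -I ((-I)^2 = -1), so it is divisible by z + I:
  z^2 + 1 = (z + I)*(z - I)
Hence for z ≠ -I, f(z) = z - I, a polynomial, and lim_{z→-I} f(z) = -2*I is finite.
So the singularity is removable.

Final answer: removable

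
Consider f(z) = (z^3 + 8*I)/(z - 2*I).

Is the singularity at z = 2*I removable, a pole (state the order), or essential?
The numerator vanishes at z = 2*I ((2*I)^3 = -8*I), so it is divisible by z - 2*I:
  z^3 + 8*I = (z - 2*I)*(z^2 + 2*I*z - 4)
Hence for z ≠ 2*I, f(z) = z^2 + 2*I*z - 4, a polynomial, and lim_{z→2*I} f(z) = -12 is finite.
So the singularity is removable.

Final answer: removable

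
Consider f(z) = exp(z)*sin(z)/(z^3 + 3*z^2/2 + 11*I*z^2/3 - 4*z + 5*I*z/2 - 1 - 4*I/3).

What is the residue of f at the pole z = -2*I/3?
Write f(z) = P(z)/Q(z) with P(z) = exp(z)*sin(z) and Q(z) = z^3 + 3*z^2/2 + 11*I*z^2/3 - 4*z + 5*I*z/2 - 1 - 4*I/3.
The denominator factors as Q(z) = (z + 2*I/3)*(z + I)*(z + 3/2 + 2*I), so z = -2*I/3 is a simple zero of Q and P is analytic there; z = -2*I/3 is therefore a simple pole and
  Res(f, z₀) = P(z₀)/Q'(z₀).

Q'(z) = 3*z^2 + 3*z + 22*I*z/3 - 4 + 5*I/2, so Q'(-2*I/3) = -4/9 + I/2.
P(-2*I/3) = -I*exp(-2*I/3)*sinh(2/3).

Res(f, -2*I/3) = (-I*exp(-2*I/3)*sinh(2/3))/(-4/9 + I/2) = (-162/145 + 144*I/145)*exp(-2*I/3)*sinh(2/3)

Final answer: (-162/145 + 144*I/145)*exp(-2*I/3)*sinh(2/3)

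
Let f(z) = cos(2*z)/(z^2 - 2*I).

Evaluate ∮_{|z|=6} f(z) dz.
By the residue theorem, ∮_C f(z) dz = 2πi · (sum of the residues of f at the poles inside |z| = 6).

The denominator factors as (z + 1 + I)*(z - 1 - I), so the singularities of f are simple poles at z = -1 - I, z = 1 + I.
  |-1 - I|² = 2 < 36 = 6², so this pole is inside the contour.
  |1 + I|² = 2 < 36 = 6², so this pole is inside the contour.

With P(z) = cos(2*z) and Q(z) = z^2 - 2*I, each pole is simple, so Res(f, z₀) = P(z₀)/Q'(z₀) with Q'(z) = 2*z.
  Res(f, -1 - I) = P(-1 - I)/Q'(-1 - I) = (cos(2 + 2*I))/(-2 - 2*I) = (-1/4 + I/4)*cos(2 + 2*I)
  Res(f, 1 + I) = P(1 + I)/Q'(1 + I) = (cos(2 + 2*I))/(2 + 2*I) = (1/4 - I/4)*cos(2 + 2*I)

Sum of residues inside C: 0
∮_C f(z) dz = 2πi · (0) = 0

Final answer: 0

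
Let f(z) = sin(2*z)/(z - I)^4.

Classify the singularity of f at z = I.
Write f(z) = g(z)/(z - I)^4 with g(z) = sin(2*z).
g is entire and g(I) = I*sinh(2) ≠ 0, so no factor of (z - I) cancels: the Laurent expansion of f about z = I starts at the power -4, i.e. lim_{z→z₀} (z - z₀)^4 f(z) = I*sinh(2) is finite and nonzero.
So z = I is a pole of order 4.

Final answer: pole of order 4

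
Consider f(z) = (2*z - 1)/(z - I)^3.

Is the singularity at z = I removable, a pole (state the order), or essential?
Write f(z) = g(z)/(z - I)^3 with g(z) = 2*z - 1.
g is entire and g(I) = -1 + 2*I ≠ 0, so no factor of (z - I) cancels: the Laurent expansion of f about z = I starts at the power -3, i.e. lim_{z→z₀} (z - z₀)^3 f(z) = -1 + 2*I is finite and nonzero.
So z = I is a pole of order 3.

Final answer: pole of order 3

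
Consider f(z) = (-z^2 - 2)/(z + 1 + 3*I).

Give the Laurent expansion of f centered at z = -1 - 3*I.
Put w = z - (-1 - 3*I), i.e. z = w - 1 - 3*I. The denominator is w, so it suffices to rewrite the numerator in powers of w.

P(z) = -z^2 - 2
P(w - 1 - 3*I) = 6 - 6*I + (2 + 6*I)*w - w^2

Dividing each term by w:
  f = (6 - 6*I)/w + 2 + 6*I - w

Substituting back w = z + 1 + 3*I:
  f(z) = (6 - 6*I)/(z + 1 + 3*I) + 2 + 6*I - (z + 1 + 3*I)

The series is finite because the numerator is a polynomial; the negative powers form the principal part, and the coefficient of 1/(z + 1 + 3*I) gives Res(f, -1 - 3*I) = 6 - 6*I.

Final answer: (6 - 6*I)/(z + 1 + 3*I) + 2 + 6*I - (z + 1 + 3*I)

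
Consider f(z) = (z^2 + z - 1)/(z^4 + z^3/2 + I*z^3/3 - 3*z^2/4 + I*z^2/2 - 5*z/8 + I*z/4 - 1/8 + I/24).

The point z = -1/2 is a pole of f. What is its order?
Factor the denominator:
  z^4 + z^3/2 + I*z^3/3 - 3*z^2/4 + I*z^2/2 - 5*z/8 + I*z/4 - 1/8 + I/24 = (z + 1/2)^3*(z - 1 + I/3)

The numerator P(z) = z^2 + z - 1 has P(-1/2) = -5/4 ≠ 0, so no factor of (z + 1/2) cancels.
Near z = -1/2 we can therefore write f(z) = g(z)/(z + 1/2)^3 with g analytic at -1/2 and g(-1/2) ≠ 0 (g is the numerator divided by the remaining denominator factors).

Hence z = -1/2 is a pole of order 3.

Final answer: 3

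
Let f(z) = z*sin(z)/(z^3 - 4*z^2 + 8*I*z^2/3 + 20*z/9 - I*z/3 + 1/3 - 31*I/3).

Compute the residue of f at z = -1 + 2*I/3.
Write f(z) = P(z)/Q(z) with P(z) = z*sin(z) and Q(z) = z^3 - 4*z^2 + 8*I*z^2/3 + 20*z/9 - I*z/3 + 1/3 - 31*I/3.
The denominator factors as Q(z) = (z + 1 - 2*I/3)*(z - 2 + I/3)*(z - 3 + 3*I), so z = -1 + 2*I/3 is a simple zero of Q and P is analytic there; z = -1 + 2*I/3 is therefore a simple pole and
  Res(f, z₀) = P(z₀)/Q'(z₀).

Q'(z) = 3*z^2 - 8*z + 16*I*z/3 + 20/9 - I/3, so Q'(-1 + 2*I/3) = 25/3 - 15*I.
P(-1 + 2*I/3) = (1 - 2*I/3)*sin(1 - 2*I/3).

Res(f, -1 + 2*I/3) = ((1 - 2*I/3)*sin(1 - 2*I/3))/(25/3 - 15*I) = (33/530 + 17*I/530)*sin(1 - 2*I/3)

Final answer: (33/530 + 17*I/530)*sin(1 - 2*I/3)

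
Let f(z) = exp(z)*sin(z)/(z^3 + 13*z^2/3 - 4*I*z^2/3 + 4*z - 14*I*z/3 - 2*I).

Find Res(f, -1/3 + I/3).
Write f(z) = P(z)/Q(z) with P(z) = exp(z)*sin(z) and Q(z) = z^3 + 13*z^2/3 - 4*I*z^2/3 + 4*z - 14*I*z/3 - 2*I.
The denominator factors as Q(z) = (z + 1/3 - I/3)*(z + 1 - I)*(z + 3), so z = -1/3 + I/3 is a simple zero of Q and P is analytic there; z = -1/3 + I/3 is therefore a simple pole and
  Res(f, z₀) = P(z₀)/Q'(z₀).

Q'(z) = 3*z^2 + 26*z/3 - 8*I*z/3 + 4 - 14*I/3, so Q'(-1/3 + I/3) = 2 - 14*I/9.
P(-1/3 + I/3) = -exp(-1/3 + I/3)*sin(1/3 - I/3).

Res(f, -1/3 + I/3) = (-exp(-1/3 + I/3)*sin(1/3 - I/3))/(2 - 14*I/9) = (-81/260 - 63*I/260)*exp(-1/3 + I/3)*sin(1/3 - I/3)

Final answer: (-81/260 - 63*I/260)*exp(-1/3 + I/3)*sin(1/3 - I/3)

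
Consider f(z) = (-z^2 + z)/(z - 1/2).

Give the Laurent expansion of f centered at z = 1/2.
Put w = z - (1/2), i.e. z = w + 1/2. The denominator is w, so it suffices to rewrite the numerator in powers of w.

P(z) = -z^2 + z
P(w + 1/2) = 1/4 - w^2

Dividing each term by w:
  f = 1/(4*w) - w

Substituting back w = z - 1/2:
  f(z) = 1/(4*(z - 1/2)) - (z - 1/2)

The series is finite because the numerator is a polynomial; the negative powers form the principal part, and the coefficient of 1/(z - 1/2) gives Res(f, 1/2) = 1/4.

Final answer: 1/(4*(z - 1/2)) - (z - 1/2)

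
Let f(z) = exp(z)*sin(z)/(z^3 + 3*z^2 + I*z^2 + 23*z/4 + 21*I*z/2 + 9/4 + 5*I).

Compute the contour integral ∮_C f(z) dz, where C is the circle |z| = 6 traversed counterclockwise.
By the residue theorem, ∮_C f(z) dz = 2πi · (sum of the residues of f at the poles inside |z| = 6).

The denominator factors as (z - 1/2 + 3*I)*(z + 1/2)*(z + 3 - 2*I), so the singularities of f are simple poles at z = 1/2 - 3*I, z = -1/2, z = -3 + 2*I.
  |1/2 - 3*I|² = 37/4 < 36 = 6², so this pole is inside the contour.
  |-1/2|² = 1/4 < 36 = 6², so this pole is inside the contour.
  |-3 + 2*I|² = 13 < 36 = 6², so this pole is inside the contour.

With P(z) = exp(z)*sin(z) and Q(z) = z^3 + 3*z^2 + I*z^2 + 23*z/4 + 21*I*z/2 + 9/4 + 5*I, each pole is simple, so Res(f, z₀) = P(z₀)/Q'(z₀) with Q'(z) = 3*z^2 + 6*z + 2*I*z + 23/4 + 21*I/2.
  Res(f, 1/2 - 3*I) = P(1/2 - 3*I)/Q'(1/2 - 3*I) = (exp(1/2 - 3*I)*sin(1/2 - 3*I))/(-23/2 - 31*I/2) = (-23/745 + 31*I/745)*exp(1/2 - 3*I)*sin(1/2 - 3*I)
  Res(f, -1/2) = P(-1/2)/Q'(-1/2) = (-exp(-1/2)*sin(1/2))/(7/2 + 19*I/2) = (-7/205 + 19*I/205)*exp(-1/2)*sin(1/2)
  Res(f, -3 + 2*I) = P(-3 + 2*I)/Q'(-3 + 2*I) = (-exp(-3 + 2*I)*sin(3 - 2*I))/(-5/4 - 39*I/2) = (20/6109 - 312*I/6109)*exp(-3 + 2*I)*sin(3 - 2*I)

Sum of residues inside C: (-23/745 + 31*I/745)*exp(1/2 - 3*I)*sin(1/2 - 3*I) + (20/6109 - 312*I/6109)*exp(-3 + 2*I)*sin(3 - 2*I) + (-7/205 + 19*I/205)*exp(-1/2)*sin(1/2)
∮_C f(z) dz = 2πi · ((-23/745 + 31*I/745)*exp(1/2 - 3*I)*sin(1/2 - 3*I) + (20/6109 - 312*I/6109)*exp(-3 + 2*I)*sin(3 - 2*I) + (-7/205 + 19*I/205)*exp(-1/2)*sin(1/2)) = pi*(-62/745 - 46*I/745)*exp(1/2 - 3*I)*sin(1/2 - 3*I) + pi*(-38/205 - 14*I/205)*exp(-1/2)*sin(1/2) + pi*(624/6109 + 40*I/6109)*exp(-3 + 2*I)*sin(3 - 2*I)

Final answer: pi*(-62/745 - 46*I/745)*exp(1/2 - 3*I)*sin(1/2 - 3*I) + pi*(-38/205 - 14*I/205)*exp(-1/2)*sin(1/2) + pi*(624/6109 + 40*I/6109)*exp(-3 + 2*I)*sin(3 - 2*I)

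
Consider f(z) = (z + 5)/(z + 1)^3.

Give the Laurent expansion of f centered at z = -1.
4/(z + 1)^3 + 1/(z + 1)^2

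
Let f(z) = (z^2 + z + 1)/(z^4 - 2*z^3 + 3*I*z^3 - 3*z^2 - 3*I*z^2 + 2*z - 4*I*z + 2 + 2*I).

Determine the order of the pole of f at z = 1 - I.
Factor the denominator:
  z^4 - 2*z^3 + 3*I*z^3 - 3*z^2 - 3*I*z^2 + 2*z - 4*I*z + 2 + 2*I = (z - 1 + I)^3*(z + 1)

The numerator P(z) = z^2 + z + 1 has P(1 - I) = 2 - 3*I ≠ 0, so no factor of (z - 1 + I) cancels.
Near z = 1 - I we can therefore write f(z) = g(z)/(z - 1 + I)^3 with g analytic at 1 - I and g(1 - I) ≠ 0 (g is the numerator divided by the remaining denominator factors).

Hence z = 1 - I is a pole of order 3.

Final answer: 3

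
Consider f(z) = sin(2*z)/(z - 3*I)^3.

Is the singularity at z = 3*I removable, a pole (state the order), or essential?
pole of order 3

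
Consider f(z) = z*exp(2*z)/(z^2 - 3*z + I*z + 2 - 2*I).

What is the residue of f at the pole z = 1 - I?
Write f(z) = P(z)/Q(z) with P(z) = z*exp(2*z) and Q(z) = z^2 - 3*z + I*z + 2 - 2*I.
The denominator factors as Q(z) = (z - 1 + I)*(z - 2), so z = 1 - I is a simple zero of Q and P is analytic there; z = 1 - I is therefore a simple pole and
  Res(f, z₀) = P(z₀)/Q'(z₀).

Q'(z) = 2*z - 3 + I, so Q'(1 - I) = -1 - I.
P(1 - I) = (1 - I)*exp(2 - 2*I).

Res(f, 1 - I) = ((1 - I)*exp(2 - 2*I))/(-1 - I) = I*exp(2 - 2*I)

Final answer: I*exp(2 - 2*I)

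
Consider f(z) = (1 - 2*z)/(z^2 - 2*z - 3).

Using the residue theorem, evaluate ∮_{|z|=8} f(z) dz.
By the residue theorem, ∮_C f(z) dz = 2πi · (sum of the residues of f at the poles inside |z| = 8).

The denominator factors as (z + 1)*(z - 3), so the singularities of f are simple poles at z = -1, z = 3.
  |-1|² = 1 < 64 = 8², so this pole is inside the contour.
  |3|² = 9 < 64 = 8², so this pole is inside the contour.

With P(z) = 1 - 2*z and Q(z) = z^2 - 2*z - 3, each pole is simple, so Res(f, z₀) = P(z₀)/Q'(z₀) with Q'(z) = 2*z - 2.
  Res(f, -1) = P(-1)/Q'(-1) = (3)/(-4) = -3/4
  Res(f, 3) = P(3)/Q'(3) = (-5)/(4) = -5/4

Sum of residues inside C: -2
∮_C f(z) dz = 2πi · (-2) = -4*I*pi

Final answer: -4*I*pi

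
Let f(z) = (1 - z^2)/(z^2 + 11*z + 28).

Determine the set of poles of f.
The singularities of f are the zeros of the denominator. Factoring,
  z^2 + 11*z + 28 = (z + 4)*(z + 7)
so the candidates are z = -4, z = -7.

Check the numerator P(z) = 1 - z^2 at each one:
  P(-4) = -15 ≠ 0, so z = -4 is a (simple) pole.
  P(-7) = -48 ≠ 0, so z = -7 is a (simple) pole.

Poles of f: {-7, -4}

Final answer: {-7, -4}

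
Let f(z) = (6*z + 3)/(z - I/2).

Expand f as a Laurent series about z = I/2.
Put w = z - (I/2), i.e. z = w + I/2. The denominator is w, so it suffices to rewrite the numerator in powers of w.

P(z) = 6*z + 3
P(w + I/2) = 3 + 3*I + 6*w

Dividing each term by w:
  f = (3 + 3*I)/w + 6

Substituting back w = z - I/2:
  f(z) = (3 + 3*I)/(z - I/2) + 6

The series is finite because the numerator is a polynomial; the negative powers form the principal part, and the coefficient of 1/(z - I/2) gives Res(f, I/2) = 3 + 3*I.

Final answer: (3 + 3*I)/(z - I/2) + 6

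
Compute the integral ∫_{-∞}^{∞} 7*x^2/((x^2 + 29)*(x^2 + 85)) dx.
pi*(-sqrt(29) + sqrt(85))/8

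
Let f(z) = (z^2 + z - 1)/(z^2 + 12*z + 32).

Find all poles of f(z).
The singularities of f are the zeros of the denominator. Factoring,
  z^2 + 12*z + 32 = (z + 4)*(z + 8)
so the candidates are z = -4, z = -8.

Check the numerator P(z) = z^2 + z - 1 at each one:
  P(-4) = 11 ≠ 0, so z = -4 is a (simple) pole.
  P(-8) = 55 ≠ 0, so z = -8 is a (simple) pole.

Poles of f: {-8, -4}

Final answer: {-8, -4}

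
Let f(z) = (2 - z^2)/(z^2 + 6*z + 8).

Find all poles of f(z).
The singularities of f are the zeros of the denominator. Factoring,
  z^2 + 6*z + 8 = (z + 2)*(z + 4)
so the candidates are z = -2, z = -4.

Check the numerator P(z) = 2 - z^2 at each one:
  P(-2) = -2 ≠ 0, so z = -2 is a (simple) pole.
  P(-4) = -14 ≠ 0, so z = -4 is a (simple) pole.

Poles of f: {-4, -2}

Final answer: {-4, -2}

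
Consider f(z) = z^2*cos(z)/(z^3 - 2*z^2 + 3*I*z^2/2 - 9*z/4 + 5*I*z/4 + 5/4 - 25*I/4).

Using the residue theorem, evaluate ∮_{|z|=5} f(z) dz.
By the residue theorem, ∮_C f(z) dz = 2πi · (sum of the residues of f at the poles inside |z| = 5).

The denominator factors as (z - 3/2 + I)*(z + 3/2 - I/2)*(z - 2 + I), so the singularities of f are simple poles at z = 3/2 - I, z = -3/2 + I/2, z = 2 - I.
  |3/2 - I|² = 13/4 < 25 = 5², so this pole is inside the contour.
  |-3/2 + I/2|² = 5/2 < 25 = 5², so this pole is inside the contour.
  |2 - I|² = 5 < 25 = 5², so this pole is inside the contour.

With P(z) = z^2*cos(z) and Q(z) = z^3 - 2*z^2 + 3*I*z^2/2 - 9*z/4 + 5*I*z/4 + 5/4 - 25*I/4, each pole is simple, so Res(f, z₀) = P(z₀)/Q'(z₀) with Q'(z) = 3*z^2 - 4*z + 3*I*z - 9/4 + 5*I/4.
  Res(f, 3/2 - I) = P(3/2 - I)/Q'(3/2 - I) = ((5/4 - 3*I)*cos(3/2 - I))/(-3/2 + 3*I/4) = (-22/15 + 19*I/15)*cos(3/2 - I)
  Res(f, -3/2 + I/2) = P(-3/2 + I/2)/Q'(-3/2 + I/2) = ((2 - 3*I/2)*cos(3/2 - I/2))/(33/4 - 39*I/4) = (83/435 + 19*I/435)*cos(3/2 - I/2)
  Res(f, 2 - I) = P(2 - I)/Q'(2 - I) = ((3 - 4*I)*cos(2 - I))/(7/4 - 3*I/4) = (66/29 - 38*I/29)*cos(2 - I)

Sum of residues inside C: (-22/15 + 19*I/15)*cos(3/2 - I) + (83/435 + 19*I/435)*cos(3/2 - I/2) + (66/29 - 38*I/29)*cos(2 - I)
∮_C f(z) dz = 2πi · ((-22/15 + 19*I/15)*cos(3/2 - I) + (83/435 + 19*I/435)*cos(3/2 - I/2) + (66/29 - 38*I/29)*cos(2 - I)) = pi*(-38/15 - 44*I/15)*cos(3/2 - I) + pi*(76/29 + 132*I/29)*cos(2 - I) + pi*(-38/435 + 166*I/435)*cos(3/2 - I/2)

Final answer: pi*(-38/15 - 44*I/15)*cos(3/2 - I) + pi*(76/29 + 132*I/29)*cos(2 - I) + pi*(-38/435 + 166*I/435)*cos(3/2 - I/2)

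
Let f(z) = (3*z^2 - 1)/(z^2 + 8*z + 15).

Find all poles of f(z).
The singularities of f are the zeros of the denominator. Factoring,
  z^2 + 8*z + 15 = (z + 5)*(z + 3)
so the candidates are z = -5, z = -3.

Check the numerator P(z) = 3*z^2 - 1 at each one:
  P(-5) = 74 ≠ 0, so z = -5 is a (simple) pole.
  P(-3) = 26 ≠ 0, so z = -3 is a (simple) pole.

Poles of f: {-5, -3}

Final answer: {-5, -3}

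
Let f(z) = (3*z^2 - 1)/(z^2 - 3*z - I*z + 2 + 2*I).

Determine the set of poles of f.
The singularities of f are the zeros of the denominator. Factoring,
  z^2 - 3*z - I*z + 2 + 2*I = (z - 1 - I)*(z - 2)
so the candidates are z = 1 + I, z = 2.

Check the numerator P(z) = 3*z^2 - 1 at each one:
  P(1 + I) = -1 + 6*I ≠ 0, so z = 1 + I is a (simple) pole.
  P(2) = 11 ≠ 0, so z = 2 is a (simple) pole.

Poles of f: {1 + I, 2}

Final answer: {1 + I, 2}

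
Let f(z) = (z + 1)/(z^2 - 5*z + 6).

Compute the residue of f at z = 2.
Write f(z) = P(z)/Q(z) with P(z) = z + 1 and Q(z) = z^2 - 5*z + 6.
The denominator factors as Q(z) = (z - 3)*(z - 2), so z = 2 is a simple zero of Q and P is analytic there; z = 2 is therefore a simple pole and
  Res(f, z₀) = P(z₀)/Q'(z₀).

Q'(z) = 2*z - 5, so Q'(2) = -1.
P(2) = 3.

Res(f, 2) = (3)/(-1) = -3

Final answer: -3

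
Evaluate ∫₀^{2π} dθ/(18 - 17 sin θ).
Call the integral J. The integrand is 2π-periodic and we integrate over a full period, so shifting θ does not change the value (θ → θ + π/2 turns sin θ into cos θ; θ → θ + π flips the sign of the trig term). Hence
  J = ∫₀^{2π} dθ/(18 + 17 cos θ).
Put z = e^{iθ}: then cos θ = (z + 1/z)/2, dθ = dz/(iz), and z runs once counterclockwise around |z| = 1:
  J = ∮_{|z|=1} 1/(18 + 17*(z + 1/z)/2) · dz/(iz) = (2/i) ∮_{|z|=1} dz/(17*z^2 + 36*z + 17).
The roots of 17*z^2 + 36*z + 17 are z = (-18 ± sqrt(18^2 - 17^2))/17, with sqrt(35) = sqrt(35); their product is 1, so only z₊ = -18/17 + sqrt(35)/17 lies inside the unit circle (z₋ = -18/17 - sqrt(35)/17 lies outside).
z₊ is a simple zero of q(z) = 17*z^2 + 36*z + 17, so Res(1/q, z₊) = 1/q'(z₊) with q'(z) = 34*z + 36; and q'(z₊) = 17*(z₊ - z₋) = 2*sqrt(35).
Therefore J = (2/i) · 2πi · 1/(2*sqrt(35)) = 2*pi/(sqrt(35)) = 2*sqrt(35)*pi/35

Final answer: 2*sqrt(35)*pi/35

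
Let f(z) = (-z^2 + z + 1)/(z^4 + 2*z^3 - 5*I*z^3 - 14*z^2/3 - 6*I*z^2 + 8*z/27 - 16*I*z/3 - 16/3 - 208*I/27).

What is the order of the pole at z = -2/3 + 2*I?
3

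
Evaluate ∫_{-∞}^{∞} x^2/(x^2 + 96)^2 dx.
Let f(z) = z^2/(z^2 + 96)^2. The denominator has no real zeros and deg Q - deg P = 2 ≥ 2, so the integral of f over the upper semicircle |z| = R tends to 0 as R → ∞. Closing the contour in the upper half-plane,
  ∫_{-∞}^{∞} f(x) dx = 2πi · Σ Res(f, z_k)  over the poles with Im z_k > 0.

Zeros of the denominator: z^2 + 96 = 0 gives z = ±4*sqrt(6)*I.
Upper half-plane: z = 4*sqrt(6)*I (a pole of order 2).

Write f(z) = g(z)/(z - 4*sqrt(6)*I)^2 with g(z) = z^2/(z + 4*sqrt(6)*I)^2. For a double pole, Res(f, z₀) = g'(z₀):
  g'(z) = 8*sqrt(6)*I*z/(z + 4*sqrt(6)*I)^3
  Res(f, 4*sqrt(6)*I) = g'(4*sqrt(6)*I) = -sqrt(6)*I/96

∫_{-∞}^{∞} f(x) dx = 2πi · (-sqrt(6)*I/96) = sqrt(6)*pi/48

Final answer: sqrt(6)*pi/48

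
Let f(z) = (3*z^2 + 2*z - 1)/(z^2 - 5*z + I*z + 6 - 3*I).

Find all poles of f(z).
The singularities of f are the zeros of the denominator. Factoring,
  z^2 - 5*z + I*z + 6 - 3*I = (z - 3)*(z - 2 + I)
so the candidates are z = 3, z = 2 - I.

Check the numerator P(z) = 3*z^2 + 2*z - 1 at each one:
  P(3) = 32 ≠ 0, so z = 3 is a (simple) pole.
  P(2 - I) = 12 - 14*I ≠ 0, so z = 2 - I is a (simple) pole.

Poles of f: {2 - I, 3}

Final answer: {2 - I, 3}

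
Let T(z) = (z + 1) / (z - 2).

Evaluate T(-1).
Substitute z = -1:
  numerator:   (-1) + 1 = 0
  denominator: (-1) - 2 = -3
T(-1) = (0)/(-3) = 0

Final answer: 0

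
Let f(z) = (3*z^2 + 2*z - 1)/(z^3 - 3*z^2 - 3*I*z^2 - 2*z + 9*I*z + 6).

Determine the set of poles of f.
The singularities of f are the zeros of the denominator. Factoring,
  z^3 - 3*z^2 - 3*I*z^2 - 2*z + 9*I*z + 6 = (z - I)*(z - 2*I)*(z - 3)
so the candidates are z = I, z = 2*I, z = 3.

Check the numerator P(z) = 3*z^2 + 2*z - 1 at each one:
  P(I) = -4 + 2*I ≠ 0, so z = I is a (simple) pole.
  P(2*I) = -13 + 4*I ≠ 0, so z = 2*I is a (simple) pole.
  P(3) = 32 ≠ 0, so z = 3 is a (simple) pole.

Poles of f: {I, 2*I, 3}

Final answer: {I, 2*I, 3}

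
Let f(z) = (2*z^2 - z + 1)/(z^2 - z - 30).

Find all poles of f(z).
{-5, 6}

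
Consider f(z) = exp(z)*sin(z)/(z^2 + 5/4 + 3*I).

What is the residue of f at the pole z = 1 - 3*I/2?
(2/13 + 3*I/13)*exp(1 - 3*I/2)*sin(1 - 3*I/2)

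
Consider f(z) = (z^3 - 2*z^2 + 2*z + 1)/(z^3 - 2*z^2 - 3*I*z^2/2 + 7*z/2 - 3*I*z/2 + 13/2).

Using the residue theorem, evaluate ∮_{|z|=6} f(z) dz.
-3*pi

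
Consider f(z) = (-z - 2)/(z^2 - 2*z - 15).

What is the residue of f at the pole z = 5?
-7/8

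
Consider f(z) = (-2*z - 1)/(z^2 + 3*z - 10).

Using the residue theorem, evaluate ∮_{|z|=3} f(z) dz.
By the residue theorem, ∮_C f(z) dz = 2πi · (sum of the residues of f at the poles inside |z| = 3).

The denominator factors as (z + 5)*(z - 2), so the singularities of f are simple poles at z = -5, z = 2.
  |-5|² = 25 > 9 = 3², so this pole is outside the contour.
  |2|² = 4 < 9 = 3², so this pole is inside the contour.

With P(z) = -2*z - 1 and Q(z) = z^2 + 3*z - 10, each pole is simple, so Res(f, z₀) = P(z₀)/Q'(z₀) with Q'(z) = 2*z + 3.
  Res(f, 2) = P(2)/Q'(2) = (-5)/(7) = -5/7

∮_C f(z) dz = 2πi · (-5/7) = -10*I*pi/7

Final answer: -10*I*pi/7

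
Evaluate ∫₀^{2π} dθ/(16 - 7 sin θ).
2*sqrt(23)*pi/69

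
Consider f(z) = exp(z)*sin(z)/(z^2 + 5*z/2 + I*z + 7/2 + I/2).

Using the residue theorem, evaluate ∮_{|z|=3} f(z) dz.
By the residue theorem, ∮_C f(z) dz = 2πi · (sum of the residues of f at the poles inside |z| = 3).

The denominator factors as (z + 1 - I)*(z + 3/2 + 2*I), so the singularities of f are simple poles at z = -1 + I, z = -3/2 - 2*I.
  |-1 + I|² = 2 < 9 = 3², so this pole is inside the contour.
  |-3/2 - 2*I|² = 25/4 < 9 = 3², so this pole is inside the contour.

With P(z) = exp(z)*sin(z) and Q(z) = z^2 + 5*z/2 + I*z + 7/2 + I/2, each pole is simple, so Res(f, z₀) = P(z₀)/Q'(z₀) with Q'(z) = 2*z + 5/2 + I.
  Res(f, -1 + I) = P(-1 + I)/Q'(-1 + I) = (-exp(-1 + I)*sin(1 - I))/(1/2 + 3*I) = (-2/37 + 12*I/37)*exp(-1 + I)*sin(1 - I)
  Res(f, -3/2 - 2*I) = P(-3/2 - 2*I)/Q'(-3/2 - 2*I) = (-exp(-3/2 - 2*I)*sin(3/2 + 2*I))/(-1/2 - 3*I) = (2/37 - 12*I/37)*exp(-3/2 - 2*I)*sin(3/2 + 2*I)

Sum of residues inside C: (2/37 - 12*I/37)*exp(-3/2 - 2*I)*sin(3/2 + 2*I) + (-2/37 + 12*I/37)*exp(-1 + I)*sin(1 - I)
∮_C f(z) dz = 2πi · ((2/37 - 12*I/37)*exp(-3/2 - 2*I)*sin(3/2 + 2*I) + (-2/37 + 12*I/37)*exp(-1 + I)*sin(1 - I)) = pi*(24/37 + 4*I/37)*exp(-3/2 - 2*I)*sin(3/2 + 2*I) + pi*(-24/37 - 4*I/37)*exp(-1 + I)*sin(1 - I)

Final answer: pi*(24/37 + 4*I/37)*exp(-3/2 - 2*I)*sin(3/2 + 2*I) + pi*(-24/37 - 4*I/37)*exp(-1 + I)*sin(1 - I)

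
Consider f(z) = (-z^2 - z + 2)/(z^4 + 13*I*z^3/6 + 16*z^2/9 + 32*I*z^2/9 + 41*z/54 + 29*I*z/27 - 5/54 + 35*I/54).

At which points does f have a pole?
The singularities of f are the zeros of the denominator. Factoring,
  z^4 + 13*I*z^3/6 + 16*z^2/9 + 32*I*z^2/9 + 41*z/54 + 29*I*z/27 - 5/54 + 35*I/54 = (z + 1/3 - 2*I/3)*(z - 1 + 3*I)*(z + I/3)*(z + 2/3 - I/2)
so the candidates are z = -1/3 + 2*I/3, z = 1 - 3*I, z = -I/3, z = -2/3 + I/2.

Check the numerator P(z) = -z^2 - z + 2 at each one:
  P(-1/3 + 2*I/3) = 8/3 - 2*I/9 ≠ 0, so z = -1/3 + 2*I/3 is a (simple) pole.
  P(1 - 3*I) = 9 + 9*I ≠ 0, so z = 1 - 3*I is a (simple) pole.
  P(-I/3) = 19/9 + I/3 ≠ 0, so z = -I/3 is a (simple) pole.
  P(-2/3 + I/2) = 89/36 + I/6 ≠ 0, so z = -2/3 + I/2 is a (simple) pole.

Poles of f: {-2/3 + I/2, -1/3 + 2*I/3, -I/3, 1 - 3*I}

Final answer: {-2/3 + I/2, -1/3 + 2*I/3, -I/3, 1 - 3*I}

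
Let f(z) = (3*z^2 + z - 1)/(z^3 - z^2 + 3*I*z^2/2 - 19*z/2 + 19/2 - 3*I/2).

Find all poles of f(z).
The singularities of f are the zeros of the denominator. Factoring,
  z^3 - z^2 + 3*I*z^2/2 - 19*z/2 + 19/2 - 3*I/2 = (z + 3 + I/2)*(z - 3 + I)*(z - 1)
so the candidates are z = -3 - I/2, z = 3 - I, z = 1.

Check the numerator P(z) = 3*z^2 + z - 1 at each one:
  P(-3 - I/2) = 89/4 + 17*I/2 ≠ 0, so z = -3 - I/2 is a (simple) pole.
  P(3 - I) = 26 - 19*I ≠ 0, so z = 3 - I is a (simple) pole.
  P(1) = 3 ≠ 0, so z = 1 is a (simple) pole.

Poles of f: {-3 - I/2, 1, 3 - I}

Final answer: {-3 - I/2, 1, 3 - I}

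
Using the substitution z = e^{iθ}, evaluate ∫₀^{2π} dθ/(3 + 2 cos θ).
2*sqrt(5)*pi/5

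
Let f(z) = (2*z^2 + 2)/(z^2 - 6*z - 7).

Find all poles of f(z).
The singularities of f are the zeros of the denominator. Factoring,
  z^2 - 6*z - 7 = (z - 7)*(z + 1)
so the candidates are z = 7, z = -1.

Check the numerator P(z) = 2*z^2 + 2 at each one:
  P(7) = 100 ≠ 0, so z = 7 is a (simple) pole.
  P(-1) = 4 ≠ 0, so z = -1 is a (simple) pole.

Poles of f: {-1, 7}

Final answer: {-1, 7}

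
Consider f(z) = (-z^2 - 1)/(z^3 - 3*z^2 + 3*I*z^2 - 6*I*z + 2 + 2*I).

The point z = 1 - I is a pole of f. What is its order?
Factor the denominator:
  z^3 - 3*z^2 + 3*I*z^2 - 6*I*z + 2 + 2*I = (z - 1 + I)^3

The numerator P(z) = -z^2 - 1 has P(1 - I) = -1 + 2*I ≠ 0, so no factor of (z - 1 + I) cancels.
Near z = 1 - I we can therefore write f(z) = g(z)/(z - 1 + I)^3 with g analytic at 1 - I and g(1 - I) ≠ 0 (g is just the numerator).

Hence z = 1 - I is a pole of order 3.

Final answer: 3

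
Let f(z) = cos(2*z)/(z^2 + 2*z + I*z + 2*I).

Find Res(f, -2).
(-2/5 - I/5)*cos(4)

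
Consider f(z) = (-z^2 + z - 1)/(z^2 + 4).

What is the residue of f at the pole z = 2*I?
1/2 - 3*I/4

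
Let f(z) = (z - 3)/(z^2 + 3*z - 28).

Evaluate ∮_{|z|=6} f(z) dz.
By the residue theorem, ∮_C f(z) dz = 2πi · (sum of the residues of f at the poles inside |z| = 6).

The denominator factors as (z - 4)*(z + 7), so the singularities of f are simple poles at z = 4, z = -7.
  |4|² = 16 < 36 = 6², so this pole is inside the contour.
  |-7|² = 49 > 36 = 6², so this pole is outside the contour.

With P(z) = z - 3 and Q(z) = z^2 + 3*z - 28, each pole is simple, so Res(f, z₀) = P(z₀)/Q'(z₀) with Q'(z) = 2*z + 3.
  Res(f, 4) = P(4)/Q'(4) = (1)/(11) = 1/11

∮_C f(z) dz = 2πi · (1/11) = 2*I*pi/11

Final answer: 2*I*pi/11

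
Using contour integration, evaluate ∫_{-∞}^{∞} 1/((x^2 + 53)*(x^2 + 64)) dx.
pi*(-53 + 8*sqrt(53))/4664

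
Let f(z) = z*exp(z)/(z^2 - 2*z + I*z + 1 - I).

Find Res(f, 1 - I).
Write f(z) = P(z)/Q(z) with P(z) = z*exp(z) and Q(z) = z^2 - 2*z + I*z + 1 - I.
The denominator factors as Q(z) = (z - 1 + I)*(z - 1), so z = 1 - I is a simple zero of Q and P is analytic there; z = 1 - I is therefore a simple pole and
  Res(f, z₀) = P(z₀)/Q'(z₀).

Q'(z) = 2*z - 2 + I, so Q'(1 - I) = -I.
P(1 - I) = (1 - I)*exp(1 - I).

Res(f, 1 - I) = ((1 - I)*exp(1 - I))/(-I) = (1 + I)*exp(1 - I)

Final answer: (1 + I)*exp(1 - I)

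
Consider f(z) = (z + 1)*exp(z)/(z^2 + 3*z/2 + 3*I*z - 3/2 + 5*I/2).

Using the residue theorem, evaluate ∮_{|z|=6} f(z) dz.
By the residue theorem, ∮_C f(z) dz = 2πi · (sum of the residues of f at the poles inside |z| = 6).

The denominator factors as (z + 1/2 + 2*I)*(z + 1 + I), so the singularities of f are simple poles at z = -1/2 - 2*I, z = -1 - I.
  |-1/2 - 2*I|² = 17/4 < 36 = 6², so this pole is inside the contour.
  |-1 - I|² = 2 < 36 = 6², so this pole is inside the contour.

With P(z) = (z + 1)*exp(z) and Q(z) = z^2 + 3*z/2 + 3*I*z - 3/2 + 5*I/2, each pole is simple, so Res(f, z₀) = P(z₀)/Q'(z₀) with Q'(z) = 2*z + 3/2 + 3*I.
  Res(f, -1/2 - 2*I) = P(-1/2 - 2*I)/Q'(-1/2 - 2*I) = ((1/2 - 2*I)*exp(-1/2 - 2*I))/(1/2 - I) = (9/5 - 2*I/5)*exp(-1/2 - 2*I)
  Res(f, -1 - I) = P(-1 - I)/Q'(-1 - I) = (-I*exp(-1 - I))/(-1/2 + I) = (-4/5 + 2*I/5)*exp(-1 - I)

Sum of residues inside C: (9/5 - 2*I/5)*exp(-1/2 - 2*I) + (-4/5 + 2*I/5)*exp(-1 - I)
∮_C f(z) dz = 2πi · ((9/5 - 2*I/5)*exp(-1/2 - 2*I) + (-4/5 + 2*I/5)*exp(-1 - I)) = pi*(4/5 + 18*I/5)*exp(-1/2 - 2*I) + pi*(-4/5 - 8*I/5)*exp(-1 - I)

Final answer: pi*(4/5 + 18*I/5)*exp(-1/2 - 2*I) + pi*(-4/5 - 8*I/5)*exp(-1 - I)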